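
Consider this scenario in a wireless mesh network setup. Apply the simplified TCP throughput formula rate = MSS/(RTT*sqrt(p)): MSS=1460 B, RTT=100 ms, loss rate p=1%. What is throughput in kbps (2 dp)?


Given: MSS = 1460 bytes, RTT = 100 ms, loss = 1%
RTT in seconds = 100 / 1000 = 0.1
Loss rate = 1% = 0.01
sqrt(loss) = sqrt(0.01) = 0.1
Throughput (bytes/s) = 1460 / (0.1 * 0.1) = 146000.0000
Throughput (kbps) = 146000.0000 * 8 / 1000 = 1168.000000 -> 1168.00 kbps (2 dp)

1168.00


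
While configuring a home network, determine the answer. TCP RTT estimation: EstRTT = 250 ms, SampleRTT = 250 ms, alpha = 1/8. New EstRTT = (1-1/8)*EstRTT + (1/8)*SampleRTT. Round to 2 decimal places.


Given: EstRTT = 250 ms, SampleRTT = 250 ms, alpha = 1/8
New EstRTT = (1 - alpha) * EstRTT + alpha * SampleRTT
(7/8) * 250 = 218.75
(1/8) * 250 = 31.25
New EstRTT = 218.75 + 31.25 = 250 ms -> 250.00 ms (2 dp)

250.00


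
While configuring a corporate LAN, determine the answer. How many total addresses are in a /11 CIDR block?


Given: CIDR prefix /11
Host bits = 32 - 11 = 21
Total addresses = 2^21 = 2097152

2097152


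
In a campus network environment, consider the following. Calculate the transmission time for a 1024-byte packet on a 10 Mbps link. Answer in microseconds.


Given: packet = 1024 bytes, bandwidth = 10 Mbps
Packet in bits = 1024 * 8 = 8192 bits
Bandwidth = 10 * 10^6 = 10000000 bps
Time = 8192 / 10000000 seconds
Time in us = 8192 * 10^6 / 10000000 = 819.2

819.2


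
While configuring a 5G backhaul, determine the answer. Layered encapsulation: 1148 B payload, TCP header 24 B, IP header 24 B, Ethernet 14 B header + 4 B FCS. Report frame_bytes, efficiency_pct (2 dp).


TCP segment = 1148 + 24 = 1172 B
IP packet = 1172 + 24 = 1196 B
Ethernet frame = 1196 + 14 + 4 = 1214 B
Efficiency = app / frame = 1148 / 1214 = 0.945634 = 94.5634% -> 94.56% (2 dp)

1214, 94.56


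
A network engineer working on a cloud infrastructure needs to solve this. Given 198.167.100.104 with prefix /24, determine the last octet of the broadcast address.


Given: IP = 198.167.100.104, prefix = /24
Host bits = 32 - 24 = 8
Network last octet = 104 AND mask = 0
Host part size = 2^8 - 1 = 255
Broadcast last octet = 0 OR 255 = 255

255


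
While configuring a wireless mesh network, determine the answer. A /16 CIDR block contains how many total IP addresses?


Given: CIDR prefix /16
Host bits = 32 - 16 = 16
Total addresses = 2^16 = 65536

65536


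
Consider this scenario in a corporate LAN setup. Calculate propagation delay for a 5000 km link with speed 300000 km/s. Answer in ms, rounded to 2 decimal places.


Given: distance = 5000 km, speed = 300000 km/s
Delay = distance / speed = 5000 / 300000 seconds
Delay in ms = 5000 * 1000 / 300000
Delay = 16.6667 ms
Rounded to 2 dp = 16.67 ms

16.67


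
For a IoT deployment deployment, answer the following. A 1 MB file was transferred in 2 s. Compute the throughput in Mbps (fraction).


Given: file = 1 MB, time = 2 s
File in Mb = 1 * 8 = 8 Mb
Throughput = 8 / 2 Mbps
Throughput = 4 Mbps

4


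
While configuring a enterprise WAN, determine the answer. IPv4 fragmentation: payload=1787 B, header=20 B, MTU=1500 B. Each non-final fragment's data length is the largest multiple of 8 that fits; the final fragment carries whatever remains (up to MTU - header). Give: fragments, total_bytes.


Max data per non-final fragment = floor((MTU - header)/8)*8 = floor((1500 - 20)/8)*8 = floor(1480/8)*8 = 1480 B
Final fragment needs no 8-byte alignment: it can carry up to MTU - header = 1480 B
Non-final fragments needed = ceil((payload - 1480) / 1480) = ceil(307/1480) = ceil(0.2074) = 1
Number of fragments = 1 + 1 = 2
Fragment sizes (data): 1 * 1480 B + 307 B (last, 307 <= 1480 OK)
Total bytes sent = payload + n_frags * header = 1787 + 2*20 = 1787 + 40 = 1827 B

2, 1827


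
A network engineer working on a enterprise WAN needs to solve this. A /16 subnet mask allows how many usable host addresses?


Given: subnet mask /16
Host bits = 32 - 16 = 16
Total addresses = 2^16 = 65536
Usable hosts = 65536 - 2 (network + broadcast) = 65534

65534


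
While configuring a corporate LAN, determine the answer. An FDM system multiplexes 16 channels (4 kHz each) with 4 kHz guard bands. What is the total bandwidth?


Given: 16 channels, 4 kHz each, guard = 4 kHz
Channel bandwidth = 16 * 4 = 64 kHz
Guard bands = 15 gaps * 4 kHz = 60 kHz
Total = 64 + 60 = 124 kHz

124


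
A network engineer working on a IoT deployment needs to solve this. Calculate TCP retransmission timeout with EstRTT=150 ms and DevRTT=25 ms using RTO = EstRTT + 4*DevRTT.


Given: EstRTT = 150 ms, DevRTT = 25 ms
Timeout = EstRTT + 4 * DevRTT
4 * DevRTT = 4 * 25 = 100
Timeout = 150 + 100 = 250 ms

250


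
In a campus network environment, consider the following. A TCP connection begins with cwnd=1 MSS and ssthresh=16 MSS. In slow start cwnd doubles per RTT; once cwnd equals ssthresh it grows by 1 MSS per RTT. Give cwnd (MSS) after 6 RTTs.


RTT 0: cwnd = 1 MSS (initial)
RTT 1: cwnd = 2 MSS (slow start, doubled)
RTT 2: cwnd = 4 MSS (slow start, doubled)
RTT 3: cwnd = 8 MSS (slow start, doubled)
RTT 4: cwnd = 16 MSS (slow start, doubled)
RTT 5: cwnd = 17 MSS (congestion avoidance, +1)
RTT 6: cwnd = 18 MSS (congestion avoidance, +1)

18


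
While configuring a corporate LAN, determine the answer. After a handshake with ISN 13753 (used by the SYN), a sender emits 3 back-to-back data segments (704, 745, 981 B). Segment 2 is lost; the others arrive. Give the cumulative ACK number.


SYN uses sequence number 13753; first data byte = ISN + 1 = 13754.
Segment 1: SEQ = 13754, len = 704 B, covers [13754, 14457]
Segment 2: SEQ = 14458, len = 745 B, covers [14458, 15202] [LOST]
Segment 3: SEQ = 15203, len = 981 B, covers [15203, 16183]
In-order data received: bytes [13754, 14457] (segments 1..1).
Segment 2 missing -> gap begins at byte 14458; later segments buffered out of order.
Cumulative ACK = next expected in-order byte = 13754 + 704 = 14458

14458


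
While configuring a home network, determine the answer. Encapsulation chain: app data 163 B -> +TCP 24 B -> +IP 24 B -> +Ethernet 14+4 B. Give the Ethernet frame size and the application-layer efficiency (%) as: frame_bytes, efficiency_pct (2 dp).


TCP segment = 163 + 24 = 187 B
IP packet = 187 + 24 = 211 B
Ethernet frame = 211 + 14 + 4 = 229 B
Efficiency = app / frame = 163 / 229 = 0.711790 = 71.1790% -> 71.18% (2 dp)

229, 71.18


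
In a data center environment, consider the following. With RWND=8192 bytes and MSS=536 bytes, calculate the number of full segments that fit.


Given: RWND = 8192 bytes, MSS = 536 bytes
Full segments = floor(RWND / MSS)
Full segments = floor(8192 / 536)
Full segments = floor(15.2836) = 15

15


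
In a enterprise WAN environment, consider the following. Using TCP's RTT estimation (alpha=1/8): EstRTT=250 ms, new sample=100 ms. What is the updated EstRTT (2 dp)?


Given: EstRTT = 250 ms, SampleRTT = 100 ms, alpha = 1/8
New EstRTT = (1 - alpha) * EstRTT + alpha * SampleRTT
(7/8) * 250 = 218.75
(1/8) * 100 = 12.5
New EstRTT = 218.75 + 12.5 = 231.25 ms -> 231.25 ms (2 dp)

231.25


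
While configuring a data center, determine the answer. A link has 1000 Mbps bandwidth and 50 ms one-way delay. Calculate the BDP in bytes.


Given: bandwidth = 1000 Mbps, delay = 50 ms
BDP in bits = 1000 * 10^6 * 50 / 1000
BDP in bits = 50000000
BDP in bytes = 50000000 / 8 = 6250000

6250000


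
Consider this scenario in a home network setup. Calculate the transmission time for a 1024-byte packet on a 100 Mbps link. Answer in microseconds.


Given: packet = 1024 bytes, bandwidth = 100 Mbps
Packet in bits = 1024 * 8 = 8192 bits
Bandwidth = 100 * 10^6 = 100000000 bps
Time = 8192 / 100000000 seconds
Time in us = 8192 * 10^6 / 100000000 = 81.92

81.92


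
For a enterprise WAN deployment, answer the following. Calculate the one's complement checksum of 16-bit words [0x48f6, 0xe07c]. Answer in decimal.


Given words: [0x48f6, 0xe07c]
Step 1: Sum all words
Raw sum = 18678 + 57468 = 76146
Step 2: Fold carry: (10610 + 1) = 10611
One's complement = ~10611 & 0xFFFF = 54924

54924


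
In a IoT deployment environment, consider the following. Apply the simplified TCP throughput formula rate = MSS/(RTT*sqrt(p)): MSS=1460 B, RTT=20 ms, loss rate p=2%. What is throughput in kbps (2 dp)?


Given: MSS = 1460 bytes, RTT = 20 ms, loss = 2%
RTT in seconds = 20 / 1000 = 0.02
Loss rate = 2% = 0.02
sqrt(loss) = sqrt(0.02) = 0.141421356237
Throughput (bytes/s) = 1460 / (0.02 * 0.141421356237) = 516187.9503
Throughput (kbps) = 516187.9503 * 8 / 1000 = 4129.503602 -> 4129.50 kbps (2 dp)

4129.50


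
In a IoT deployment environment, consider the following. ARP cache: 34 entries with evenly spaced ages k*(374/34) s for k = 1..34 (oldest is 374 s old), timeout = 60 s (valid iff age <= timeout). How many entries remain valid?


Ages are k * 374/34 s for k = 1..34 (spacing = 11.0000 s).
Entry k is valid iff k * 374/34 <= 60 iff k <= 34 * 60 / 374 = 5.4545
n_valid = floor(5.4545) = 5
(n_stale = 34 - 5 = 29)

5


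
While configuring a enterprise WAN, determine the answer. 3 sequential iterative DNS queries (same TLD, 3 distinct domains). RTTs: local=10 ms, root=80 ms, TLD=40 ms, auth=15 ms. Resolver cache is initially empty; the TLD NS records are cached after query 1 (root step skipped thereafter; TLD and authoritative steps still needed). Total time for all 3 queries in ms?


Lookup 1 (cold cache): local + root + TLD + auth = 10 + 80 + 40 + 15 = 145 ms
Lookups 2..3 (TLD NS cached -> skip root; new domain -> still ask TLD and auth): local + TLD + auth = 10 + 40 + 15 = 65 ms each
Remaining 2 lookups: 2 * 65 = 130 ms
Total = 145 + 130 = 275 ms

275


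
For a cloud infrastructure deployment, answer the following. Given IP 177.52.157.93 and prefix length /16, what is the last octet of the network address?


Given: IP = 177.52.157.93, prefix = /16
Subnet mask = 255.255.0.0
Last octet of IP: 93
Last octet of mask: 0
Network last octet = 93 AND 0 = 0

0


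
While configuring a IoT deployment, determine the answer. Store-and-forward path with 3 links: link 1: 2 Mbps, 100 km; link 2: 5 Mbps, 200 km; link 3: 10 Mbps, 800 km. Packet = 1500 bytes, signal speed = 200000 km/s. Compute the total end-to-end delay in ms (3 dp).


Packet = 1500 bytes = 12000 bits. Store-and-forward: sum (t_trans + t_prop) per link.
Link 1: t_trans = 12000/(2*10^6) s = 6.0000 ms; t_prop = 100/200000 s = 0.5000 ms; subtotal = 6.5000 ms
Link 2: t_trans = 12000/(5*10^6) s = 2.4000 ms; t_prop = 200/200000 s = 1.0000 ms; subtotal = 3.4000 ms
Link 3: t_trans = 12000/(10*10^6) s = 1.2000 ms; t_prop = 800/200000 s = 4.0000 ms; subtotal = 5.2000 ms
End-to-end = 6.5000 + 3.4000 + 5.2000 = 15.1000 ms -> 15.100 ms (3 dp)

15.100


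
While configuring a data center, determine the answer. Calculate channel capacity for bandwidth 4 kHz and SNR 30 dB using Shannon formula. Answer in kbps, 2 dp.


Given: B = 4 kHz, SNR = 30 dB
SNR linear = 10^(30/10) = 1000
1 + SNR = 1001
log2(1001) = 9.9672262588
C = 4 * 1000 * 9.9672262588 = 39868.9050 bps
C = 39.868905 kbps -> 39.87 kbps (2 dp)

39.87


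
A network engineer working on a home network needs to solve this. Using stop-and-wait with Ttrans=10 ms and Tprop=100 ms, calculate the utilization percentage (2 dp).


Given: Ttrans = 10 ms, Tprop = 100 ms
RTT = 2 * Tprop = 2 * 100 = 200 ms
U = Ttrans / (Ttrans + RTT)
U = 10 / (10 + 200)
U = 10 / 210 = 0.047619
U% = 4.76%

4.76


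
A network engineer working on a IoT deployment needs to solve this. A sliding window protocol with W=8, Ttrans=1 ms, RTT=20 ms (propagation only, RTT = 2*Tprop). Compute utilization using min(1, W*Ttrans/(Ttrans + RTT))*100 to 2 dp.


Given: W = 8, Ttrans = 1 ms, RTT = 20 ms (= 2 * Tprop, Tprop = 10 ms)
Cycle time = Ttrans + RTT = 1 + 20 = 21 ms (first packet sent until its ACK returns)
W * Ttrans = 8 * 1 = 8 ms of sending per cycle
W * Ttrans / (Ttrans + RTT) = 8 / 21 = 0.380952
U = min(1, 0.380952) = 0.380952
U% = 38.10%

38.10


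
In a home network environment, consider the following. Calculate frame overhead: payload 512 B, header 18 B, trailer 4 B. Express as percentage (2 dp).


Given: payload = 512 B, header = 18 B, trailer = 4 B
Overhead bytes = header + trailer = 18 + 4 = 22
Total frame = payload + overhead = 512 + 22 = 534
Overhead % = 22 / 534 * 100 = 4.1199% -> 4.12% (2 dp)

4.12


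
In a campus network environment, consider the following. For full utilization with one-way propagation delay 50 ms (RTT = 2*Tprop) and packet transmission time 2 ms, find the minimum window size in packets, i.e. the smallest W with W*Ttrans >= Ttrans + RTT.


Given: Ttrans = 2 ms, RTT = 100 ms (= 2 * Tprop, Tprop = 50 ms)
Time until first ACK returns = Ttrans + RTT = 2 + 100 = 102 ms
Need W * Ttrans >= Ttrans + RTT  ->  W >= (Ttrans + RTT) / Ttrans
(Ttrans + RTT) / Ttrans = 102 / 2 = 51
W_min = ceil(51) = 51

51


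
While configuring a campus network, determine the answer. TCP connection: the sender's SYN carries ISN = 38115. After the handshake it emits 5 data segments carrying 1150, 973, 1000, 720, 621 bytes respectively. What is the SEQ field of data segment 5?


The SYN occupies sequence number ISN = 38115, so the first data byte is ISN + 1 = 38116.
SEQ of data segment i = (ISN + 1) + sum of payload sizes of segments 1..i-1.
Segment 1: SEQ = 38116, payload = 1150 bytes
Segment 2: SEQ = 39266, payload = 973 bytes
Segment 3: SEQ = 40239, payload = 1000 bytes
Segment 4: SEQ = 41239, payload = 720 bytes
Segment 5: SEQ = 41959, payload = 621 bytes
SEQ of segment 5 = 38116 + 1150 + 973 + 1000 + 720 = 41959

41959


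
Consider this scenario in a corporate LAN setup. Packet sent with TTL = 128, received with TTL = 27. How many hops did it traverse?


Given: initial TTL = 128, received TTL = 27
Hops = initial TTL - received TTL
Hops = 128 - 27 = 101

101


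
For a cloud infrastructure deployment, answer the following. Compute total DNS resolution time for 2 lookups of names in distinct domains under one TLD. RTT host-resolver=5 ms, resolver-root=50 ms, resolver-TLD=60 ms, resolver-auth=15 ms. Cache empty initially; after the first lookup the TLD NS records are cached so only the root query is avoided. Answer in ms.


Lookup 1 (cold cache): local + root + TLD + auth = 5 + 50 + 60 + 15 = 130 ms
Lookups 2..2 (TLD NS cached -> skip root; new domain -> still ask TLD and auth): local + TLD + auth = 5 + 60 + 15 = 80 ms each
Remaining 1 lookups: 1 * 80 = 80 ms
Total = 130 + 80 = 210 ms

210


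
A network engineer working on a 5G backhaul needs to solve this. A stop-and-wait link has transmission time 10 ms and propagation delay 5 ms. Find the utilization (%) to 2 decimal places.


Given: Ttrans = 10 ms, Tprop = 5 ms
RTT = 2 * Tprop = 2 * 5 = 10 ms
U = Ttrans / (Ttrans + RTT)
U = 10 / (10 + 10)
U = 10 / 20 = 0.5
U% = 50.00%

50.00


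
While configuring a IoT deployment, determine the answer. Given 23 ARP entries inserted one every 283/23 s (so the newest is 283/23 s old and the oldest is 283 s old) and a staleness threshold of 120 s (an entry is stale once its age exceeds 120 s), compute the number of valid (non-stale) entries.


Ages are k * 283/23 s for k = 1..23 (spacing = 12.3043 s).
Entry k is valid iff k * 283/23 <= 120 iff k <= 23 * 120 / 283 = 9.7527
n_valid = floor(9.7527) = 9
(n_stale = 23 - 9 = 14)

9


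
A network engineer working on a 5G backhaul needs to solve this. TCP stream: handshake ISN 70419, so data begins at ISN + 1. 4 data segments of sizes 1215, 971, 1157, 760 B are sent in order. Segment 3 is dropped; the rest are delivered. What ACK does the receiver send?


SYN uses sequence number 70419; first data byte = ISN + 1 = 70420.
Segment 1: SEQ = 70420, len = 1215 B, covers [70420, 71634]
Segment 2: SEQ = 71635, len = 971 B, covers [71635, 72605]
Segment 3: SEQ = 72606, len = 1157 B, covers [72606, 73762] [LOST]
Segment 4: SEQ = 73763, len = 760 B, covers [73763, 74522]
In-order data received: bytes [70420, 72605] (segments 1..2).
Segment 3 missing -> gap begins at byte 72606; later segments buffered out of order.
Cumulative ACK = next expected in-order byte = 70420 + 1215 + 971 = 72606

72606


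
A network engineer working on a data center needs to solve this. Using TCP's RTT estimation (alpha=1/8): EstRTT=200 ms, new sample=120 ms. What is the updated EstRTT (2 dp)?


Given: EstRTT = 200 ms, SampleRTT = 120 ms, alpha = 1/8
New EstRTT = (1 - alpha) * EstRTT + alpha * SampleRTT
(7/8) * 200 = 175
(1/8) * 120 = 15
New EstRTT = 175 + 15 = 190 ms -> 190.00 ms (2 dp)

190.00


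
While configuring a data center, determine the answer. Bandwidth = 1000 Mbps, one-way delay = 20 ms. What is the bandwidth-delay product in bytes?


Given: bandwidth = 1000 Mbps, delay = 20 ms
BDP in bits = 1000 * 10^6 * 20 / 1000
BDP in bits = 20000000
BDP in bytes = 20000000 / 8 = 2500000

2500000


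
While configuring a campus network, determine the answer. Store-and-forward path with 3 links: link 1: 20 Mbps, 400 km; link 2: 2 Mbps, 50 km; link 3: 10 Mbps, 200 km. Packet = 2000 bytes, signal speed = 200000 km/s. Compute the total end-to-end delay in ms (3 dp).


Packet = 2000 bytes = 16000 bits. Store-and-forward: sum (t_trans + t_prop) per link.
Link 1: t_trans = 16000/(20*10^6) s = 0.8000 ms; t_prop = 400/200000 s = 2.0000 ms; subtotal = 2.8000 ms
Link 2: t_trans = 16000/(2*10^6) s = 8.0000 ms; t_prop = 50/200000 s = 0.2500 ms; subtotal = 8.2500 ms
Link 3: t_trans = 16000/(10*10^6) s = 1.6000 ms; t_prop = 200/200000 s = 1.0000 ms; subtotal = 2.6000 ms
End-to-end = 2.8000 + 8.2500 + 2.6000 = 13.6500 ms -> 13.650 ms (3 dp)

13.650


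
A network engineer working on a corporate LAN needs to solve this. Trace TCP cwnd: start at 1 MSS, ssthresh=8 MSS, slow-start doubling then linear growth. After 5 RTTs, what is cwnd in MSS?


RTT 0: cwnd = 1 MSS (initial)
RTT 1: cwnd = 2 MSS (slow start, doubled)
RTT 2: cwnd = 4 MSS (slow start, doubled)
RTT 3: cwnd = 8 MSS (slow start, doubled)
RTT 4: cwnd = 9 MSS (congestion avoidance, +1)
RTT 5: cwnd = 10 MSS (congestion avoidance, +1)

10


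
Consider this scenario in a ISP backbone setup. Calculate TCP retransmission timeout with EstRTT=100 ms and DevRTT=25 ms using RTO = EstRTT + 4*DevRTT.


Given: EstRTT = 100 ms, DevRTT = 25 ms
Timeout = EstRTT + 4 * DevRTT
4 * DevRTT = 4 * 25 = 100
Timeout = 100 + 100 = 200 ms

200


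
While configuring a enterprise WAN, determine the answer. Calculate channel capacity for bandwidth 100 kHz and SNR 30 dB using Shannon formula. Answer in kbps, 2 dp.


Given: B = 100 kHz, SNR = 30 dB
SNR linear = 10^(30/10) = 1000
1 + SNR = 1001
log2(1001) = 9.9672262588
C = 100 * 1000 * 9.9672262588 = 996722.6259 bps
C = 996.722626 kbps -> 996.72 kbps (2 dp)

996.72


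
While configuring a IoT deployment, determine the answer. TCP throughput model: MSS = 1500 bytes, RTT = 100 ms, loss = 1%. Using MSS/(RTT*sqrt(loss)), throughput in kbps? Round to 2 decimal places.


Given: MSS = 1500 bytes, RTT = 100 ms, loss = 1%
RTT in seconds = 100 / 1000 = 0.1
Loss rate = 1% = 0.01
sqrt(loss) = sqrt(0.01) = 0.1
Throughput (bytes/s) = 1500 / (0.1 * 0.1) = 150000.0000
Throughput (kbps) = 150000.0000 * 8 / 1000 = 1200.000000 -> 1200.00 kbps (2 dp)

1200.00


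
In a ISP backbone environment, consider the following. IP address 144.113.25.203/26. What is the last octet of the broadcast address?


Given: IP = 144.113.25.203, prefix = /26
Host bits = 32 - 26 = 6
Network last octet = 203 AND mask = 192
Host part size = 2^6 - 1 = 63
Broadcast last octet = 192 OR 63 = 255

255


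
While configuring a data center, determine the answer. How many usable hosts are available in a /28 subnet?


Given: subnet mask /28
Host bits = 32 - 28 = 4
Total addresses = 2^4 = 16
Usable hosts = 16 - 2 (network + broadcast) = 14

14


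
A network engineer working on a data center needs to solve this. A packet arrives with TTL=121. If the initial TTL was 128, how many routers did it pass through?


Given: initial TTL = 128, received TTL = 121
Hops = initial TTL - received TTL
Hops = 128 - 121 = 7

7


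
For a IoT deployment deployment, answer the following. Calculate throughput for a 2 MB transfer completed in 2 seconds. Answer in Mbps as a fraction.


Given: file = 2 MB, time = 2 s
File in Mb = 2 * 8 = 16 Mb
Throughput = 16 / 2 Mbps
Throughput = 8 Mbps

8


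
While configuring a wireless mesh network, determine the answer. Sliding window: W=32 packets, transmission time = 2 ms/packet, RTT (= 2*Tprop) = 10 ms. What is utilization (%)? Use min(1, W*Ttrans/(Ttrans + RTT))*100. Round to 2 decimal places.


Given: W = 32, Ttrans = 2 ms, RTT = 10 ms (= 2 * Tprop, Tprop = 5 ms)
Cycle time = Ttrans + RTT = 2 + 10 = 12 ms (first packet sent until its ACK returns)
W * Ttrans = 32 * 2 = 64 ms of sending per cycle
W * Ttrans / (Ttrans + RTT) = 64 / 12 = 5.333333
U = min(1, 5.333333) = 1.000000
U% = 100.00%

100.00


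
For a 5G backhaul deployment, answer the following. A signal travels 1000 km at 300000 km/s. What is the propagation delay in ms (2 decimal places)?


Given: distance = 1000 km, speed = 300000 km/s
Delay = distance / speed = 1000 / 300000 seconds
Delay in ms = 1000 * 1000 / 300000
Delay = 3.3333 ms
Rounded to 2 dp = 3.33 ms

3.33


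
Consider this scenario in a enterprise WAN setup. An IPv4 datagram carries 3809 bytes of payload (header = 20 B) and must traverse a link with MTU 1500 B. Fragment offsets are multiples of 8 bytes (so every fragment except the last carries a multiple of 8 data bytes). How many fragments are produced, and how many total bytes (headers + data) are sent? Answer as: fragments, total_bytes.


Max data per non-final fragment = floor((MTU - header)/8)*8 = floor((1500 - 20)/8)*8 = floor(1480/8)*8 = 1480 B
Final fragment needs no 8-byte alignment: it can carry up to MTU - header = 1480 B
Non-final fragments needed = ceil((payload - 1480) / 1480) = ceil(2329/1480) = ceil(1.5736) = 2
Number of fragments = 2 + 1 = 3
Fragment sizes (data): 2 * 1480 B + 849 B (last, 849 <= 1480 OK)
Total bytes sent = payload + n_frags * header = 3809 + 3*20 = 3809 + 60 = 3869 B

3, 3869


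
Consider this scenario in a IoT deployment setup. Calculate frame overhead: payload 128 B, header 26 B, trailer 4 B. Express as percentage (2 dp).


Given: payload = 128 B, header = 26 B, trailer = 4 B
Overhead bytes = header + trailer = 26 + 4 = 30
Total frame = payload + overhead = 128 + 30 = 158
Overhead % = 30 / 158 * 100 = 18.9873% -> 18.99% (2 dp)

18.99


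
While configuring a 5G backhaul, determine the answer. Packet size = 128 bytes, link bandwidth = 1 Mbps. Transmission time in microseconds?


Given: packet = 128 bytes, bandwidth = 1 Mbps
Packet in bits = 128 * 8 = 1024 bits
Bandwidth = 1 * 10^6 = 1000000 bps
Time = 1024 / 1000000 seconds
Time in us = 1024 * 10^6 / 1000000 = 1024

1024


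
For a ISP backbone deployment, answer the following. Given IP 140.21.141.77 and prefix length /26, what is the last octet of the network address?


Given: IP = 140.21.141.77, prefix = /26
Subnet mask = 255.255.255.192
Last octet of IP: 77
Last octet of mask: 192
Network last octet = 77 AND 192 = 64

64


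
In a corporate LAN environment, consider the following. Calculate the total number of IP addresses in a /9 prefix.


Given: CIDR prefix /9
Host bits = 32 - 9 = 23
Total addresses = 2^23 = 8388608

8388608


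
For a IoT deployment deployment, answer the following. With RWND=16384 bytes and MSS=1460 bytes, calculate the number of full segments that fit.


Given: RWND = 16384 bytes, MSS = 1460 bytes
Full segments = floor(RWND / MSS)
Full segments = floor(16384 / 1460)
Full segments = floor(11.2219) = 11

11


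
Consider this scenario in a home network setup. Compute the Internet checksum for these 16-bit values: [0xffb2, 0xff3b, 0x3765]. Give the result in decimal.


Given words: [0xffb2, 0xff3b, 0x3765]
Step 1: Sum all words
Raw sum = 65458 + 65339 + 14181 = 144978
Step 2: Fold carry: (13906 + 2) = 13908
One's complement = ~13908 & 0xFFFF = 51627

51627


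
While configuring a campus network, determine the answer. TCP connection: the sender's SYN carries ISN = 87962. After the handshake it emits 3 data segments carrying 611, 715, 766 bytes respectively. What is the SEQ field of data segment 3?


The SYN occupies sequence number ISN = 87962, so the first data byte is ISN + 1 = 87963.
SEQ of data segment i = (ISN + 1) + sum of payload sizes of segments 1..i-1.
Segment 1: SEQ = 87963, payload = 611 bytes
Segment 2: SEQ = 88574, payload = 715 bytes
Segment 3: SEQ = 89289, payload = 766 bytes
SEQ of segment 3 = 87963 + 611 + 715 = 89289

89289


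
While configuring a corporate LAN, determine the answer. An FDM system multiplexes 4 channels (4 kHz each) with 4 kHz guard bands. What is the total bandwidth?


Given: 4 channels, 4 kHz each, guard = 4 kHz
Channel bandwidth = 4 * 4 = 16 kHz
Guard bands = 3 gaps * 4 kHz = 12 kHz
Total = 16 + 12 = 28 kHz

28


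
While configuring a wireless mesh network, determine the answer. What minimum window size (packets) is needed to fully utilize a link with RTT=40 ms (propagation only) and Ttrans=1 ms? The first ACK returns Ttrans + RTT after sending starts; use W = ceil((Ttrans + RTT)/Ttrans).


Given: Ttrans = 1 ms, RTT = 40 ms (= 2 * Tprop, Tprop = 20 ms)
Time until first ACK returns = Ttrans + RTT = 1 + 40 = 41 ms
Need W * Ttrans >= Ttrans + RTT  ->  W >= (Ttrans + RTT) / Ttrans
(Ttrans + RTT) / Ttrans = 41 / 1 = 41
W_min = ceil(41) = 41

41


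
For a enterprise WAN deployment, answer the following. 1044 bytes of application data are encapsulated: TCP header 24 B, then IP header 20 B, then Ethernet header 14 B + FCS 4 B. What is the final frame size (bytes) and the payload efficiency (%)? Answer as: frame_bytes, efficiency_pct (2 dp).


TCP segment = 1044 + 24 = 1068 B
IP packet = 1068 + 20 = 1088 B
Ethernet frame = 1088 + 14 + 4 = 1106 B
Efficiency = app / frame = 1044 / 1106 = 0.943942 = 94.3942% -> 94.39% (2 dp)

1106, 94.39


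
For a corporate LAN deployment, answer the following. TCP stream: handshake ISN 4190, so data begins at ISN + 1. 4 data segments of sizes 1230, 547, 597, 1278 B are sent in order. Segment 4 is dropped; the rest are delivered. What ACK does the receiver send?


SYN uses sequence number 4190; first data byte = ISN + 1 = 4191.
Segment 1: SEQ = 4191, len = 1230 B, covers [4191, 5420]
Segment 2: SEQ = 5421, len = 547 B, covers [5421, 5967]
Segment 3: SEQ = 5968, len = 597 B, covers [5968, 6564]
Segment 4: SEQ = 6565, len = 1278 B, covers [6565, 7842] [LOST]
In-order data received: bytes [4191, 6564] (segments 1..3).
Segment 4 missing -> gap begins at byte 6565.
Cumulative ACK = next expected in-order byte = 4191 + 1230 + 547 + 597 = 6565

6565


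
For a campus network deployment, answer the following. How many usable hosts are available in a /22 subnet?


Given: subnet mask /22
Host bits = 32 - 22 = 10
Total addresses = 2^10 = 1024
Usable hosts = 1024 - 2 (network + broadcast) = 1022

1022


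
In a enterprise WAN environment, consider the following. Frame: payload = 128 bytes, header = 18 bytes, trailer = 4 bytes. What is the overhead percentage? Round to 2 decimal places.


Given: payload = 128 B, header = 18 B, trailer = 4 B
Overhead bytes = header + trailer = 18 + 4 = 22
Total frame = payload + overhead = 128 + 22 = 150
Overhead % = 22 / 150 * 100 = 14.6667% -> 14.67% (2 dp)

14.67


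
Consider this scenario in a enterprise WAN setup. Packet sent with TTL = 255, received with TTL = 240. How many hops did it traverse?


Given: initial TTL = 255, received TTL = 240
Hops = initial TTL - received TTL
Hops = 255 - 240 = 15

15


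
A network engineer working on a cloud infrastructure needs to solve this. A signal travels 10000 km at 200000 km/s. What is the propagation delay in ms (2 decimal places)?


Given: distance = 10000 km, speed = 200000 km/s
Delay = distance / speed = 10000 / 200000 seconds
Delay in ms = 10000 * 1000 / 200000
Delay = 50.0000 ms
Rounded to 2 dp = 50.00 ms

50.00


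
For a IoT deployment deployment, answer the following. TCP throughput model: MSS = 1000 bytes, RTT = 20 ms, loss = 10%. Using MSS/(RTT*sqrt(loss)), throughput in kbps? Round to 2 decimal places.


Given: MSS = 1000 bytes, RTT = 20 ms, loss = 10%
RTT in seconds = 20 / 1000 = 0.02
Loss rate = 10% = 0.1
sqrt(loss) = sqrt(0.1) = 0.316227766017
Throughput (bytes/s) = 1000 / (0.02 * 0.316227766017) = 158113.8830
Throughput (kbps) = 158113.8830 * 8 / 1000 = 1264.911064 -> 1264.91 kbps (2 dp)

1264.91


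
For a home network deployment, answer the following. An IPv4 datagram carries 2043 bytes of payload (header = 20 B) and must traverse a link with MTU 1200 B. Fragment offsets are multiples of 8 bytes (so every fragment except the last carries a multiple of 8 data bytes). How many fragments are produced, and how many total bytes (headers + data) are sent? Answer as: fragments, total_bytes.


Max data per non-final fragment = floor((MTU - header)/8)*8 = floor((1200 - 20)/8)*8 = floor(1180/8)*8 = 1176 B
Final fragment needs no 8-byte alignment: it can carry up to MTU - header = 1180 B
Non-final fragments needed = ceil((payload - 1180) / 1176) = ceil(863/1176) = ceil(0.7338) = 1
Number of fragments = 1 + 1 = 2
Fragment sizes (data): 1 * 1176 B + 867 B (last, 867 <= 1180 OK)
Total bytes sent = payload + n_frags * header = 2043 + 2*20 = 2043 + 40 = 2083 B

2, 2083


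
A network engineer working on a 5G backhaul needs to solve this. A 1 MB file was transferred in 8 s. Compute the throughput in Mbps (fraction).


Given: file = 1 MB, time = 8 s
File in Mb = 1 * 8 = 8 Mb
Throughput = 8 / 8 Mbps
Throughput = 1 Mbps

1


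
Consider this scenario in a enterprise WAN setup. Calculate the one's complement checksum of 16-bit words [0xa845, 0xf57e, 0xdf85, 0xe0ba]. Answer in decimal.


Given words: [0xa845, 0xf57e, 0xdf85, 0xe0ba]
Step 1: Sum all words
Raw sum = 43077 + 62846 + 57221 + 57530 = 220674
Step 2: Fold carry: (24066 + 3) = 24069
One's complement = ~24069 & 0xFFFF = 41466

41466


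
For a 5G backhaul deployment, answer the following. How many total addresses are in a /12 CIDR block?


Given: CIDR prefix /12
Host bits = 32 - 12 = 20
Total addresses = 2^20 = 1048576

1048576


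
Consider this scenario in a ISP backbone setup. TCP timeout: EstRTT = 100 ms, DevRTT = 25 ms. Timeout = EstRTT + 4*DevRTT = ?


Given: EstRTT = 100 ms, DevRTT = 25 ms
Timeout = EstRTT + 4 * DevRTT
4 * DevRTT = 4 * 25 = 100
Timeout = 100 + 100 = 200 ms

200


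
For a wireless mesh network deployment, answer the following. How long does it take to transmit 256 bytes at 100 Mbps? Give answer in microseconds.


Given: packet = 256 bytes, bandwidth = 100 Mbps
Packet in bits = 256 * 8 = 2048 bits
Bandwidth = 100 * 10^6 = 100000000 bps
Time = 2048 / 100000000 seconds
Time in us = 2048 * 10^6 / 100000000 = 20.48

20.48


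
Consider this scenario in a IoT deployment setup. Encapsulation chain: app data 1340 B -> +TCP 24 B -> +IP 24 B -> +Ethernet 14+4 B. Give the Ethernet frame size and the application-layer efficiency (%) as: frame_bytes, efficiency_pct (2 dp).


TCP segment = 1340 + 24 = 1364 B
IP packet = 1364 + 24 = 1388 B
Ethernet frame = 1388 + 14 + 4 = 1406 B
Efficiency = app / frame = 1340 / 1406 = 0.953058 = 95.3058% -> 95.31% (2 dp)

1406, 95.31


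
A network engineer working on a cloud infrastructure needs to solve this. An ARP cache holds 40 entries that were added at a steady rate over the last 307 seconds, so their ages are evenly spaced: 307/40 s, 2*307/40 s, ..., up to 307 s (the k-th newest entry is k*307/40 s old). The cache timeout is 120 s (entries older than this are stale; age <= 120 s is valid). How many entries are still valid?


Ages are k * 307/40 s for k = 1..40 (spacing = 7.6750 s).
Entry k is valid iff k * 307/40 <= 120 iff k <= 40 * 120 / 307 = 15.6352
n_valid = floor(15.6352) = 15
(n_stale = 40 - 15 = 25)

15


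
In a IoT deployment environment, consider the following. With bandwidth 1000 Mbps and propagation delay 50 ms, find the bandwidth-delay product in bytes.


Given: bandwidth = 1000 Mbps, delay = 50 ms
BDP in bits = 1000 * 10^6 * 50 / 1000
BDP in bits = 50000000
BDP in bytes = 50000000 / 8 = 6250000

6250000


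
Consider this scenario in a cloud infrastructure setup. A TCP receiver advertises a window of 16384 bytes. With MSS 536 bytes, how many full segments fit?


Given: RWND = 16384 bytes, MSS = 536 bytes
Full segments = floor(RWND / MSS)
Full segments = floor(16384 / 536)
Full segments = floor(30.5672) = 30

30


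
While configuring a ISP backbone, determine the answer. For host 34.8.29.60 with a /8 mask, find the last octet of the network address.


Given: IP = 34.8.29.60, prefix = /8
Subnet mask = 255.0.0.0
Last octet of IP: 60
Last octet of mask: 0
Network last octet = 60 AND 0 = 0

0


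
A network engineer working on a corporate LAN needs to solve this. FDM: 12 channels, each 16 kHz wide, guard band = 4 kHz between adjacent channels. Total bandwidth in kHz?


Given: 12 channels, 16 kHz each, guard = 4 kHz
Channel bandwidth = 12 * 16 = 192 kHz
Guard bands = 11 gaps * 4 kHz = 44 kHz
Total = 192 + 44 = 236 kHz

236


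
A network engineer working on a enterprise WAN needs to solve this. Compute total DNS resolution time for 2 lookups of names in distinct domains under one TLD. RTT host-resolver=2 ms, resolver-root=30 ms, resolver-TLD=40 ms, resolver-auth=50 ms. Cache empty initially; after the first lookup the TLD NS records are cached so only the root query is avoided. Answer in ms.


Lookup 1 (cold cache): local + root + TLD + auth = 2 + 30 + 40 + 50 = 122 ms
Lookups 2..2 (TLD NS cached -> skip root; new domain -> still ask TLD and auth): local + TLD + auth = 2 + 40 + 50 = 92 ms each
Remaining 1 lookups: 1 * 92 = 92 ms
Total = 122 + 92 = 214 ms

214


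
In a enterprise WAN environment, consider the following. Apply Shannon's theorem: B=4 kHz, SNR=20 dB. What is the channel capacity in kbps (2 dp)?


Given: B = 4 kHz, SNR = 20 dB
SNR linear = 10^(20/10) = 100
1 + SNR = 101
log2(101) = 6.6582114828
C = 4 * 1000 * 6.6582114828 = 26632.8459 bps
C = 26.632846 kbps -> 26.63 kbps (2 dp)

26.63


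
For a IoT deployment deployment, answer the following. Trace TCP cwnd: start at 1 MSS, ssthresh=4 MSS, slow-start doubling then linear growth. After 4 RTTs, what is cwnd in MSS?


RTT 0: cwnd = 1 MSS (initial)
RTT 1: cwnd = 2 MSS (slow start, doubled)
RTT 2: cwnd = 4 MSS (slow start, doubled)
RTT 3: cwnd = 5 MSS (congestion avoidance, +1)
RTT 4: cwnd = 6 MSS (congestion avoidance, +1)

6


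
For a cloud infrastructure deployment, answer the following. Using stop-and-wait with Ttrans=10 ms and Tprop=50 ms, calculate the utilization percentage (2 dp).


Given: Ttrans = 10 ms, Tprop = 50 ms
RTT = 2 * Tprop = 2 * 50 = 100 ms
U = Ttrans / (Ttrans + RTT)
U = 10 / (10 + 100)
U = 10 / 110 = 0.090909
U% = 9.09%

9.09


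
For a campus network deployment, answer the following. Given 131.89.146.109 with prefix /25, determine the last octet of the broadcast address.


Given: IP = 131.89.146.109, prefix = /25
Host bits = 32 - 25 = 7
Network last octet = 109 AND mask = 0
Host part size = 2^7 - 1 = 127
Broadcast last octet = 0 OR 127 = 127

127


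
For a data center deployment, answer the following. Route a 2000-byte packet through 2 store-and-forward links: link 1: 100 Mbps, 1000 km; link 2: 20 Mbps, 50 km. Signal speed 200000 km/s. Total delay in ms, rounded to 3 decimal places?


Packet = 2000 bytes = 16000 bits. Store-and-forward: sum (t_trans + t_prop) per link.
Link 1: t_trans = 16000/(100*10^6) s = 0.1600 ms; t_prop = 1000/200000 s = 5.0000 ms; subtotal = 5.1600 ms
Link 2: t_trans = 16000/(20*10^6) s = 0.8000 ms; t_prop = 50/200000 s = 0.2500 ms; subtotal = 1.0500 ms
End-to-end = 5.1600 + 1.0500 = 6.2100 ms -> 6.210 ms (3 dp)

6.210


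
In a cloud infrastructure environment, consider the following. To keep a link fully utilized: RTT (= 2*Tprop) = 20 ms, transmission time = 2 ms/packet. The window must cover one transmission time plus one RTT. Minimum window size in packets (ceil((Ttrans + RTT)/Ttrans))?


Given: Ttrans = 2 ms, RTT = 20 ms (= 2 * Tprop, Tprop = 10 ms)
Time until first ACK returns = Ttrans + RTT = 2 + 20 = 22 ms
Need W * Ttrans >= Ttrans + RTT  ->  W >= (Ttrans + RTT) / Ttrans
(Ttrans + RTT) / Ttrans = 22 / 2 = 11
W_min = ceil(11) = 11

11


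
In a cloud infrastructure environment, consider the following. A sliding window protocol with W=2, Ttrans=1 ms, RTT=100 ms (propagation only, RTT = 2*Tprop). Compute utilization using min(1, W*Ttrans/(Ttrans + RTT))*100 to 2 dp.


Given: W = 2, Ttrans = 1 ms, RTT = 100 ms (= 2 * Tprop, Tprop = 50 ms)
Cycle time = Ttrans + RTT = 1 + 100 = 101 ms (first packet sent until its ACK returns)
W * Ttrans = 2 * 1 = 2 ms of sending per cycle
W * Ttrans / (Ttrans + RTT) = 2 / 101 = 0.019802
U = min(1, 0.019802) = 0.019802
U% = 1.98%

1.98


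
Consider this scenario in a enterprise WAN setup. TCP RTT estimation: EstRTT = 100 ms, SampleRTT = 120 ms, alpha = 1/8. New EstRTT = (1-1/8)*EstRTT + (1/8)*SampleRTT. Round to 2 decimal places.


Given: EstRTT = 100 ms, SampleRTT = 120 ms, alpha = 1/8
New EstRTT = (1 - alpha) * EstRTT + alpha * SampleRTT
(7/8) * 100 = 87.5
(1/8) * 120 = 15
New EstRTT = 87.5 + 15 = 102.5 ms -> 102.50 ms (2 dp)

102.50


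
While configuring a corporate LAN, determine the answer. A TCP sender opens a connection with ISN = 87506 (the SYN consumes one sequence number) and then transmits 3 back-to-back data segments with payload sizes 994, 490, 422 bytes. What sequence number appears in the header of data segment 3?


The SYN occupies sequence number ISN = 87506, so the first data byte is ISN + 1 = 87507.
SEQ of data segment i = (ISN + 1) + sum of payload sizes of segments 1..i-1.
Segment 1: SEQ = 87507, payload = 994 bytes
Segment 2: SEQ = 88501, payload = 490 bytes
Segment 3: SEQ = 88991, payload = 422 bytes
SEQ of segment 3 = 87507 + 994 + 490 = 88991

88991


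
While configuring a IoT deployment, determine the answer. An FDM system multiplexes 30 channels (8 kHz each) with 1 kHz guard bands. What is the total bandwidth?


Given: 30 channels, 8 kHz each, guard = 1 kHz
Channel bandwidth = 30 * 8 = 240 kHz
Guard bands = 29 gaps * 1 kHz = 29 kHz
Total = 240 + 29 = 269 kHz

269


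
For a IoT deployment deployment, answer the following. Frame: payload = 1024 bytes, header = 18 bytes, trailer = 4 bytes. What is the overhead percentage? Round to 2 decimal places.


Given: payload = 1024 B, header = 18 B, trailer = 4 B
Overhead bytes = header + trailer = 18 + 4 = 22
Total frame = payload + overhead = 1024 + 22 = 1046
Overhead % = 22 / 1046 * 100 = 2.1033% -> 2.10% (2 dp)

2.10


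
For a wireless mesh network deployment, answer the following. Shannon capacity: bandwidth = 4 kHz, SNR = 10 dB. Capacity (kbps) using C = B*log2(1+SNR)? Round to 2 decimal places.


Given: B = 4 kHz, SNR = 10 dB
SNR linear = 10^(10/10) = 10
1 + SNR = 11
log2(11) = 3.4594316186
C = 4 * 1000 * 3.4594316186 = 13837.7265 bps
C = 13.837726 kbps -> 13.84 kbps (2 dp)

13.84


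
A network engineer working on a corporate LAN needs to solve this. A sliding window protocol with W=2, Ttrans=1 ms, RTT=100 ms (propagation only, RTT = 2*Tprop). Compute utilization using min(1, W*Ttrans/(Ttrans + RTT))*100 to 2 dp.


Given: W = 2, Ttrans = 1 ms, RTT = 100 ms (= 2 * Tprop, Tprop = 50 ms)
Cycle time = Ttrans + RTT = 1 + 100 = 101 ms (first packet sent until its ACK returns)
W * Ttrans = 2 * 1 = 2 ms of sending per cycle
W * Ttrans / (Ttrans + RTT) = 2 / 101 = 0.019802
U = min(1, 0.019802) = 0.019802
U% = 1.98%

1.98


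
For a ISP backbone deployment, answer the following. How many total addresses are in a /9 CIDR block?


Given: CIDR prefix /9
Host bits = 32 - 9 = 23
Total addresses = 2^23 = 8388608

8388608


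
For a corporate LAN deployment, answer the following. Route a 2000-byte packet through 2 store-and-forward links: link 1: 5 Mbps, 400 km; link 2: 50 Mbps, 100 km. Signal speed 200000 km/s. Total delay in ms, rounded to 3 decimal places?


Packet = 2000 bytes = 16000 bits. Store-and-forward: sum (t_trans + t_prop) per link.
Link 1: t_trans = 16000/(5*10^6) s = 3.2000 ms; t_prop = 400/200000 s = 2.0000 ms; subtotal = 5.2000 ms
Link 2: t_trans = 16000/(50*10^6) s = 0.3200 ms; t_prop = 100/200000 s = 0.5000 ms; subtotal = 0.8200 ms
End-to-end = 5.2000 + 0.8200 = 6.0200 ms -> 6.020 ms (3 dp)

6.020
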